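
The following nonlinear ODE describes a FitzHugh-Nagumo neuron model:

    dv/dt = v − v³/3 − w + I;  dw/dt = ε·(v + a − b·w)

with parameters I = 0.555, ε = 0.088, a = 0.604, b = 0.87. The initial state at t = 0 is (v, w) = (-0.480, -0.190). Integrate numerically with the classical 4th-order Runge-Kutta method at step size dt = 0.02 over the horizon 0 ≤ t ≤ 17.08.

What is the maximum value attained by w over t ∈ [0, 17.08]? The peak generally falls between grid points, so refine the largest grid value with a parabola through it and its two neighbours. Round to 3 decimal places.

max w = 1.403

t=0.000: state=(-0.480, -0.190)
step 1 (dt=0.02): k1=(0.302, 0.025), k2=(0.304, 0.026), k3=(0.304, 0.026), k4=(0.306, 0.026); state += dt/6·(k1+2k2+2k3+k4)
t=0.020: state=(-0.474, -0.189)
t=0.040: state=(-0.468, -0.189)
t=0.060: state=(-0.462, -0.188)
continuing one RK4 step at a time; state shown every 50 steps (Δt=1):
t=1.000: state=(-0.023, -0.149)
t=2.000: state=(1.004, -0.049)
t=3.000: state=(1.810, 0.133)
t=4.000: state=(1.855, 0.332)
t=5.000: state=(1.788, 0.513)
t=6.000: state=(1.711, 0.675)
t=7.000: state=(1.632, 0.818)
t=8.000: state=(1.551, 0.943)
t=9.000: state=(1.468, 1.053)
t=10.000: state=(1.381, 1.147)
t=11.000: state=(1.289, 1.227)
t=12.000: state=(1.187, 1.293)
t=13.000: state=(1.070, 1.344)
t=14.000: state=(0.926, 1.381)
t=15.000: state=(0.726, 1.401)
t=16.000: state=(0.386, 1.397)
t=17.000: state=(-0.380, 1.350)
t=17.080: state=(-0.475, 1.343)
largest grid value and its neighbours: w(15.380)=1.40281, w(15.400)=1.40282, w(15.420)=1.40281
parabola through these three points peaks at t≈15.398 with w≈1.40282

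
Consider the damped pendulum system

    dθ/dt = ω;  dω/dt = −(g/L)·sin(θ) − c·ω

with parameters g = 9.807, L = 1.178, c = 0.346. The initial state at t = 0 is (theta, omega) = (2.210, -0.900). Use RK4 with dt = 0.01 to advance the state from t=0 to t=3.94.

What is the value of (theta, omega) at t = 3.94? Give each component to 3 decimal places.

(theta, omega) = (-0.946, 1.057)

t=0.000: state=(2.210, -0.900)
step 1 (dt=0.01): k1=(-0.900, -6.370), k2=(-0.932, -6.381), k3=(-0.932, -6.382), k4=(-0.964, -6.394); state += dt/6·(k1+2k2+2k3+k4)
t=0.010: state=(2.201, -0.964)
t=0.020: state=(2.191, -1.028)
t=0.030: state=(2.180, -1.092)
continuing one RK4 step at a time; state shown every 20 steps (Δt=0.2):
t=0.200: state=(1.898, -2.243)
t=0.400: state=(1.305, -3.676)
t=0.600: state=(0.458, -4.646)
t=0.800: state=(-0.463, -4.314)
t=1.000: state=(-1.190, -2.837)
t=1.200: state=(-1.580, -1.068)
t=1.400: state=(-1.624, 0.609)
t=1.600: state=(-1.344, 2.168)
t=1.800: state=(-0.776, 3.421)
t=2.000: state=(-0.033, 3.815)
t=2.200: state=(0.670, 3.041)
t=2.400: state=(1.136, 1.559)
t=2.600: state=(1.285, -0.064)
t=2.800: state=(1.118, -1.572)
t=3.000: state=(0.679, -2.732)
t=3.200: state=(0.076, -3.138)
t=3.400: state=(-0.510, -2.567)
t=3.600: state=(-0.906, -1.328)
t=3.800: state=(-1.028, 0.106)
t=3.940: state=(-0.946, 1.057)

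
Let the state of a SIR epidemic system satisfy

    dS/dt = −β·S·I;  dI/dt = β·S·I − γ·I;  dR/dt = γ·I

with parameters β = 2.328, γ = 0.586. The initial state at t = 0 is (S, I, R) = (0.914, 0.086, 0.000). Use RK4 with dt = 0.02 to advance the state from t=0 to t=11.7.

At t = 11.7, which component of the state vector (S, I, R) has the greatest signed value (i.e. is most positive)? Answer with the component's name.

largest component: R

t=0.000: state=(0.914, 0.086, 0.000)
step 1 (dt=0.02): k1=(-0.183, 0.133, 0.050), k2=(-0.185, 0.134, 0.051), k3=(-0.185, 0.134, 0.051), k4=(-0.188, 0.136, 0.052); state += dt/6·(k1+2k2+2k3+k4)
t=0.020: state=(0.910, 0.089, 0.001)
t=0.040: state=(0.906, 0.091, 0.002)
t=0.060: state=(0.903, 0.094, 0.003)
continuing one RK4 step at a time; state shown every 25 steps (Δt=0.5):
t=0.500: state=(0.789, 0.174, 0.037)
t=1.000: state=(0.602, 0.293, 0.105)
t=1.500: state=(0.402, 0.391, 0.207)
t=2.000: state=(0.249, 0.424, 0.328)
t=2.500: state=(0.153, 0.397, 0.449)
t=3.000: state=(0.100, 0.342, 0.558)
t=3.500: state=(0.069, 0.281, 0.649)
t=4.000: state=(0.052, 0.225, 0.723)
t=4.500: state=(0.041, 0.177, 0.782)
t=5.000: state=(0.034, 0.138, 0.828)
t=5.500: state=(0.030, 0.107, 0.864)
t=6.000: state=(0.027, 0.082, 0.891)
t=6.500: state=(0.024, 0.063, 0.912)
t=7.000: state=(0.023, 0.048, 0.929)
t=7.500: state=(0.022, 0.037, 0.941)
t=8.000: state=(0.021, 0.028, 0.951)
t=8.500: state=(0.020, 0.022, 0.958)
t=9.000: state=(0.020, 0.017, 0.964)
t=9.500: state=(0.020, 0.013, 0.968)
t=10.000: state=(0.019, 0.010, 0.971)
t=10.500: state=(0.019, 0.007, 0.974)
t=11.000: state=(0.019, 0.006, 0.975)
t=11.500: state=(0.019, 0.004, 0.977)
t=11.700: state=(0.019, 0.004, 0.977)
compare at T: S=0.019, I=0.004, R=0.977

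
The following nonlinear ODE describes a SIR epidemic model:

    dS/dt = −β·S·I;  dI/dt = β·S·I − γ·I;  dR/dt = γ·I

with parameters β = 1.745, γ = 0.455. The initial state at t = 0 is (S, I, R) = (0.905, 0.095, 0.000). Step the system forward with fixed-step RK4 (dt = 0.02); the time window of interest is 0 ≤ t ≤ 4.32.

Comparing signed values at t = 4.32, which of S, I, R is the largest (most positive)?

t=0.000: state=(0.905, 0.095, 0.000)
step 1 (dt=0.02): k1=(-0.150, 0.107, 0.043), k2=(-0.151, 0.108, 0.044), k3=(-0.151, 0.108, 0.044), k4=(-0.153, 0.109, 0.044); state += dt/6·(k1+2k2+2k3+k4)
t=0.020: state=(0.902, 0.097, 0.001)
t=0.040: state=(0.899, 0.099, 0.002)
t=0.060: state=(0.896, 0.102, 0.003)
continuing one RK4 step at a time; state shown every 10 steps (Δt=0.2):
t=0.200: state=(0.872, 0.118, 0.010)
t=0.400: state=(0.833, 0.145, 0.022)
t=0.600: state=(0.788, 0.176, 0.036)
t=0.800: state=(0.736, 0.210, 0.054)
t=1.000: state=(0.680, 0.245, 0.075)
t=1.200: state=(0.620, 0.281, 0.098)
t=1.400: state=(0.559, 0.315, 0.126)
t=1.600: state=(0.498, 0.346, 0.156)
t=1.800: state=(0.439, 0.372, 0.189)
t=2.000: state=(0.384, 0.392, 0.223)
t=2.200: state=(0.334, 0.406, 0.260)
t=2.400: state=(0.290, 0.413, 0.297)
t=2.600: state=(0.251, 0.415, 0.335)
t=2.800: state=(0.217, 0.411, 0.372)
t=3.000: state=(0.188, 0.402, 0.409)
t=3.200: state=(0.164, 0.391, 0.445)
t=3.400: state=(0.143, 0.376, 0.480)
t=3.600: state=(0.126, 0.360, 0.514)
t=3.800: state=(0.112, 0.343, 0.546)
t=4.000: state=(0.099, 0.324, 0.576)
t=4.200: state=(0.089, 0.306, 0.605)
t=4.320: state=(0.084, 0.295, 0.621)
compare at T: S=0.084, I=0.295, R=0.621

largest component: R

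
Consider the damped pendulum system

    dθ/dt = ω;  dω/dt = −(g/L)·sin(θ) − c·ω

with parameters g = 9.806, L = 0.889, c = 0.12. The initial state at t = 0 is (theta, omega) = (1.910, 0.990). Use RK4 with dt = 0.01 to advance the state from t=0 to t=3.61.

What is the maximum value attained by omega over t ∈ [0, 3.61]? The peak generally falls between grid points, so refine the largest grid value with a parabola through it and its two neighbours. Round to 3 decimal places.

t=0.000: state=(1.910, 0.990)
step 1 (dt=0.01): k1=(0.990, -10.521), k2=(0.937, -10.496), k3=(0.938, -10.497), k4=(0.885, -10.473); state += dt/6·(k1+2k2+2k3+k4)
t=0.010: state=(1.919, 0.885)
t=0.020: state=(1.928, 0.781)
t=0.030: state=(1.935, 0.676)
continuing one RK4 step at a time; state shown every 20 steps (Δt=0.2):
t=0.200: state=(1.902, -1.066)
t=0.400: state=(1.479, -3.179)
t=0.600: state=(0.648, -4.982)
t=0.800: state=(-0.400, -5.121)
t=1.000: state=(-1.272, -3.390)
t=1.200: state=(-1.725, -1.150)
t=1.400: state=(-1.738, 1.015)
t=1.600: state=(-1.320, 3.154)
t=1.800: state=(-0.507, 4.791)
t=2.000: state=(0.478, 4.701)
t=2.200: state=(1.258, 2.926)
t=2.400: state=(1.621, 0.698)
t=2.600: state=(1.540, -1.495)
t=2.800: state=(1.030, -3.547)
t=3.000: state=(0.180, -4.697)
t=3.200: state=(-0.720, -3.995)
t=3.400: state=(-1.333, -2.028)
t=3.600: state=(-1.517, 0.184)
t=3.610: state=(-1.515, 0.294)
largest grid value and its neighbours: omega(1.880)=5.01228, omega(1.890)=5.01592, omega(1.900)=5.01404
parabola through these three points peaks at t≈1.892 with omega≈5.01599

max omega = 5.016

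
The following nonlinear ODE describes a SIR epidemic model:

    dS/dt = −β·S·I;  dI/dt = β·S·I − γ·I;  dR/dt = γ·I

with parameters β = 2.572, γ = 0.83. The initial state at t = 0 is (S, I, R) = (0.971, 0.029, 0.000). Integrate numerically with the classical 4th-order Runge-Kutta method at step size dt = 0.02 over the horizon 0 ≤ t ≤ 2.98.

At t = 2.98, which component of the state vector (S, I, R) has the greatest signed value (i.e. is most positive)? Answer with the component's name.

largest component: R

t=0.000: state=(0.971, 0.029, 0.000)
step 1 (dt=0.02): k1=(-0.072, 0.048, 0.024), k2=(-0.074, 0.049, 0.024), k3=(-0.074, 0.049, 0.024), k4=(-0.075, 0.050, 0.025); state += dt/6·(k1+2k2+2k3+k4)
t=0.020: state=(0.970, 0.030, 0.000)
t=0.040: state=(0.968, 0.031, 0.001)
t=0.060: state=(0.966, 0.032, 0.002)
continuing one RK4 step at a time; state shown every 5 steps (Δt=0.1):
t=0.100: state=(0.963, 0.034, 0.003)
t=0.200: state=(0.954, 0.040, 0.006)
t=0.300: state=(0.943, 0.047, 0.009)
t=0.400: state=(0.931, 0.055, 0.014)
t=0.500: state=(0.917, 0.065, 0.019)
t=0.600: state=(0.900, 0.075, 0.024)
t=0.700: state=(0.882, 0.087, 0.031)
t=0.800: state=(0.861, 0.100, 0.039)
t=0.900: state=(0.837, 0.115, 0.048)
t=1.000: state=(0.811, 0.131, 0.058)
t=1.100: state=(0.783, 0.148, 0.070)
t=1.200: state=(0.752, 0.166, 0.083)
t=1.300: state=(0.719, 0.184, 0.097)
t=1.400: state=(0.684, 0.203, 0.113)
t=1.500: state=(0.648, 0.222, 0.131)
t=1.600: state=(0.610, 0.240, 0.150)
t=1.700: state=(0.572, 0.257, 0.171)
t=1.800: state=(0.535, 0.273, 0.193)
t=1.900: state=(0.498, 0.287, 0.216)
t=2.000: state=(0.462, 0.298, 0.240)
t=2.100: state=(0.427, 0.308, 0.265)
t=2.200: state=(0.394, 0.315, 0.291)
t=2.300: state=(0.363, 0.319, 0.317)
t=2.400: state=(0.334, 0.322, 0.344)
t=2.500: state=(0.308, 0.321, 0.371)
t=2.600: state=(0.283, 0.319, 0.397)
t=2.700: state=(0.261, 0.315, 0.424)
t=2.800: state=(0.241, 0.309, 0.450)
t=2.900: state=(0.223, 0.302, 0.475)
t=2.980: state=(0.210, 0.296, 0.495)
compare at T: S=0.210, I=0.296, R=0.495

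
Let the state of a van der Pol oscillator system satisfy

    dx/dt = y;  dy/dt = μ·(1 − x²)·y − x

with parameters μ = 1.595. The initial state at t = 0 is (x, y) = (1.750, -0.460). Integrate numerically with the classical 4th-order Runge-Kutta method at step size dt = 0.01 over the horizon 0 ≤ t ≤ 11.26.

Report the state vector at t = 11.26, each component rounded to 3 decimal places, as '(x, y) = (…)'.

(x, y) = (-1.505, 0.586)

t=0.000: state=(1.750, -0.460)
step 1 (dt=0.01): k1=(-0.460, -0.237), k2=(-0.461, -0.236), k3=(-0.461, -0.236), k4=(-0.462, -0.236); state += dt/6·(k1+2k2+2k3+k4)
t=0.010: state=(1.745, -0.462)
t=0.020: state=(1.741, -0.465)
t=0.030: state=(1.736, -0.467)
continuing one RK4 step at a time; state shown every 50 steps (Δt=0.5):
t=0.500: state=(1.489, -0.594)
t=1.000: state=(1.137, -0.844)
t=1.500: state=(0.581, -1.496)
t=2.000: state=(-0.547, -3.149)
t=2.500: state=(-1.880, -1.178)
t=3.000: state=(-1.983, 0.267)
t=3.500: state=(-1.795, 0.445)
t=4.000: state=(-1.545, 0.565)
t=4.500: state=(-1.215, 0.779)
t=5.000: state=(-0.715, 1.311)
t=5.500: state=(0.262, 2.810)
t=6.000: state=(1.735, 1.876)
t=6.500: state=(2.005, -0.179)
t=7.000: state=(1.837, -0.424)
t=7.500: state=(1.597, -0.538)
t=8.000: state=(1.287, -0.725)
t=8.500: state=(0.833, -1.161)
t=9.000: state=(-0.011, -2.432)
t=9.500: state=(-1.520, -2.598)
t=10.000: state=(-2.016, 0.040)
t=10.500: state=(-1.877, 0.401)
t=11.000: state=(-1.648, 0.514)
t=11.260: state=(-1.505, 0.586)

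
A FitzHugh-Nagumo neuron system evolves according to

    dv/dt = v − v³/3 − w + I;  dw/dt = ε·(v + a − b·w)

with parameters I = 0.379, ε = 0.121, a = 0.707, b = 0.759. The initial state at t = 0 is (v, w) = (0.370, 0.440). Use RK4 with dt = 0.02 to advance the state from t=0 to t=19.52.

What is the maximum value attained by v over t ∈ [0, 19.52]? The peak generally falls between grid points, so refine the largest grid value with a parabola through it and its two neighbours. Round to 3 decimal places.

t=0.000: state=(0.370, 0.440)
step 1 (dt=0.02): k1=(0.292, 0.090), k2=(0.294, 0.090), k3=(0.294, 0.090), k4=(0.295, 0.090); state += dt/6·(k1+2k2+2k3+k4)
t=0.020: state=(0.376, 0.442)
t=0.040: state=(0.382, 0.444)
t=0.060: state=(0.388, 0.445)
continuing one RK4 step at a time; state shown every 50 steps (Δt=1):
t=1.000: state=(0.742, 0.546)
t=2.000: state=(1.157, 0.691)
t=3.000: state=(1.342, 0.860)
t=4.000: state=(1.317, 1.021)
t=5.000: state=(1.194, 1.159)
t=6.000: state=(1.009, 1.267)
t=7.000: state=(0.730, 1.339)
t=8.000: state=(0.200, 1.360)
t=9.000: state=(-1.034, 1.282)
t=10.000: state=(-1.936, 1.064)
t=11.000: state=(-1.947, 0.826)
t=12.000: state=(-1.872, 0.614)
t=13.000: state=(-1.793, 0.430)
t=14.000: state=(-1.716, 0.271)
t=15.000: state=(-1.641, 0.135)
t=16.000: state=(-1.566, 0.020)
t=17.000: state=(-1.493, -0.077)
t=18.000: state=(-1.421, -0.157)
t=19.000: state=(-1.350, -0.221)
t=19.520: state=(-1.314, -0.249)
largest grid value and its neighbours: v(3.280)=1.35017, v(3.300)=1.35018, v(3.320)=1.35013
parabola through these three points peaks at t≈3.293 with v≈1.35019

max v = 1.350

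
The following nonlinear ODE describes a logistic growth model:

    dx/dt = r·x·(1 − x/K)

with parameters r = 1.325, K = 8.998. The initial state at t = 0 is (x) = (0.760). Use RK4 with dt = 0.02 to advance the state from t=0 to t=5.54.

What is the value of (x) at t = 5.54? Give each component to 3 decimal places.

(x) = (8.935)

t=0.000: state=(0.760)
step 1 (dt=0.02): k1=(0.922), k2=(0.932), k3=(0.932), k4=(0.942); state += dt/6·(k1+2k2+2k3+k4)
t=0.020: state=(0.779)
t=0.040: state=(0.798)
t=0.060: state=(0.817)
continuing one RK4 step at a time; state shown every 10 steps (Δt=0.2):
t=0.200: state=(0.966)
t=0.400: state=(1.219)
t=0.600: state=(1.526)
t=0.800: state=(1.892)
t=1.000: state=(2.318)
t=1.200: state=(2.803)
t=1.400: state=(3.338)
t=1.600: state=(3.910)
t=1.800: state=(4.503)
t=2.000: state=(5.096)
t=2.200: state=(5.668)
t=2.400: state=(6.202)
t=2.600: state=(6.686)
t=2.800: state=(7.111)
t=3.000: state=(7.476)
t=3.200: state=(7.783)
t=3.400: state=(8.035)
t=3.600: state=(8.241)
t=3.800: state=(8.405)
t=4.000: state=(8.536)
t=4.200: state=(8.639)
t=4.400: state=(8.720)
t=4.600: state=(8.783)
t=4.800: state=(8.832)
t=5.000: state=(8.870)
t=5.200: state=(8.900)
t=5.400: state=(8.922)
t=5.540: state=(8.935)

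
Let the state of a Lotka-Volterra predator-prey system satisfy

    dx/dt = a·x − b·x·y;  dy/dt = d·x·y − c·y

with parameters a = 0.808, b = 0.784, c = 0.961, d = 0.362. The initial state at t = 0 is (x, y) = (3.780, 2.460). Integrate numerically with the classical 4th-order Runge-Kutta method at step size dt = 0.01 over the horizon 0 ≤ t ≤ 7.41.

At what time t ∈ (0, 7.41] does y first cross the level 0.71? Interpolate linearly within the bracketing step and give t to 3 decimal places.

t = 2.696

t=0.000: state=(3.780, 2.460)
step 1 (dt=0.01): k1=(-4.236, 1.002), k2=(-4.227, 0.985), k3=(-4.227, 0.985), k4=(-4.218, 0.968); state += dt/6·(k1+2k2+2k3+k4)
t=0.010: state=(3.738, 2.470)
t=0.020: state=(3.696, 2.479)
t=0.030: state=(3.654, 2.489)
continuing one RK4 step at a time; state shown every 25 steps (Δt=0.25):
t=0.250: state=(2.807, 2.603)
t=0.500: state=(2.068, 2.547)
t=0.750: state=(1.563, 2.357)
t=1.000: state=(1.235, 2.101)
t=1.250: state=(1.028, 1.829)
t=1.500: state=(0.902, 1.569)
t=1.750: state=(0.831, 1.334)
t=2.000: state=(0.799, 1.129)
t=2.250: state=(0.798, 0.955)
t=2.500: state=(0.822, 0.808)
t=2.690: state=(0.856, 0.713)
next step: t=2.700: state=(0.858, 0.708) — y has crossed 0.71
linear interpolation between t=2.690 (0.71278) and t=2.700 (0.70816) → t≈2.696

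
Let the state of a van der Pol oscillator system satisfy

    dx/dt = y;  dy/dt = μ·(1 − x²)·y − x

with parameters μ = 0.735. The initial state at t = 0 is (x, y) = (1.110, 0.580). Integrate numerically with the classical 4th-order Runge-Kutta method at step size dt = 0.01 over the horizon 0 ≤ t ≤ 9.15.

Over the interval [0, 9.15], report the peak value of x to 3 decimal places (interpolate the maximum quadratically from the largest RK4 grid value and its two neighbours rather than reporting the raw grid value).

max x = 1.985

t=0.000: state=(1.110, 0.580)
step 1 (dt=0.01): k1=(0.580, -1.209), k2=(0.574, -1.214), k3=(0.574, -1.213), k4=(0.568, -1.218); state += dt/6·(k1+2k2+2k3+k4)
t=0.010: state=(1.116, 0.568)
t=0.020: state=(1.121, 0.556)
t=0.030: state=(1.127, 0.543)
continuing one RK4 step at a time; state shown every 50 steps (Δt=0.5):
t=0.500: state=(1.240, -0.058)
t=1.000: state=(1.070, -0.605)
t=1.500: state=(0.641, -1.123)
t=2.000: state=(-0.071, -1.737)
t=2.500: state=(-1.030, -1.903)
t=3.000: state=(-1.720, -0.717)
t=3.500: state=(-1.794, 0.296)
t=4.000: state=(-1.515, 0.776)
t=4.500: state=(-1.028, 1.192)
t=5.000: state=(-0.287, 1.818)
t=5.500: state=(0.792, 2.370)
t=6.000: state=(1.763, 1.198)
t=6.500: state=(1.977, -0.160)
t=7.000: state=(1.748, -0.684)
t=7.500: state=(1.321, -1.029)
t=8.000: state=(0.694, -1.520)
t=8.500: state=(-0.246, -2.254)
t=9.000: state=(-1.405, -2.012)
t=9.150: state=(-1.671, -1.513)
largest grid value and its neighbours: x(6.400)=1.98458, x(6.410)=1.98471, x(6.420)=1.98464
parabola through these three points peaks at t≈6.412 with x≈1.98471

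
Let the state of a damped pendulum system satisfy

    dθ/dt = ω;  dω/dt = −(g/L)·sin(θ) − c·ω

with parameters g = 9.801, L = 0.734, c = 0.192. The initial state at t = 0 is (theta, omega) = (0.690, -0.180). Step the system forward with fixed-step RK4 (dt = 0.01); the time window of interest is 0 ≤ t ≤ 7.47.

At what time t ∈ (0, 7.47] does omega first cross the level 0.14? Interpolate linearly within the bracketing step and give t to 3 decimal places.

t=0.000: state=(0.690, -0.180)
step 1 (dt=0.01): k1=(-0.180, -8.465), k2=(-0.222, -8.448), k3=(-0.222, -8.445), k4=(-0.264, -8.426); state += dt/6·(k1+2k2+2k3+k4)
t=0.010: state=(0.688, -0.264)
t=0.020: state=(0.685, -0.348)
t=0.030: state=(0.681, -0.432)
continuing one RK4 step at a time; state shown every 25 steps (Δt=0.25):
t=0.250: state=(0.404, -1.960)
t=0.500: state=(-0.164, -2.266)
t=0.750: state=(-0.584, -0.885)
t=0.880: state=(-0.633, 0.133)
next step: t=0.890: state=(-0.631, 0.211) — omega has crossed 0.14
linear interpolation between t=0.880 (0.13264) and t=0.890 (0.21123) → t≈0.881

t = 0.881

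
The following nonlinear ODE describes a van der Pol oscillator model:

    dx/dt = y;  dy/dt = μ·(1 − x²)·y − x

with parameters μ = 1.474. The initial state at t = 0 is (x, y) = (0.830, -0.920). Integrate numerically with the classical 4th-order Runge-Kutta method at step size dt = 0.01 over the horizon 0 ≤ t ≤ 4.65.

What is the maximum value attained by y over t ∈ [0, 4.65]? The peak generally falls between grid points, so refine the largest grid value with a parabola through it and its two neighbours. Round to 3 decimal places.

t=0.000: state=(0.830, -0.920)
step 1 (dt=0.01): k1=(-0.920, -1.252), k2=(-0.926, -1.261), k3=(-0.926, -1.261), k4=(-0.933, -1.269); state += dt/6·(k1+2k2+2k3+k4)
t=0.010: state=(0.821, -0.933)
t=0.020: state=(0.811, -0.945)
t=0.030: state=(0.802, -0.958)
continuing one RK4 step at a time; state shown every 20 steps (Δt=0.2):
t=0.200: state=(0.618, -1.213)
t=0.400: state=(0.337, -1.628)
t=0.600: state=(-0.044, -2.201)
t=0.800: state=(-0.547, -2.805)
t=1.000: state=(-1.130, -2.869)
t=1.200: state=(-1.623, -1.925)
t=1.400: state=(-1.886, -0.761)
t=1.600: state=(-1.962, -0.075)
t=1.800: state=(-1.941, 0.233)
t=2.000: state=(-1.879, 0.373)
t=2.200: state=(-1.796, 0.450)
t=2.400: state=(-1.700, 0.509)
t=2.600: state=(-1.593, 0.567)
t=2.800: state=(-1.473, 0.635)
t=3.000: state=(-1.338, 0.722)
t=3.200: state=(-1.182, 0.839)
t=3.400: state=(-0.999, 1.006)
t=3.600: state=(-0.774, 1.253)
t=3.800: state=(-0.489, 1.631)
t=4.000: state=(-0.109, 2.195)
t=4.200: state=(0.399, 2.886)
t=4.400: state=(1.019, 3.171)
t=4.600: state=(1.586, 2.303)
t=4.650: state=(1.692, 1.956)
largest grid value and its neighbours: y(4.350)=3.19056, y(4.360)=3.19273, y(4.370)=3.19191
parabola through these three points peaks at t≈4.362 with y≈3.19281

max y = 3.193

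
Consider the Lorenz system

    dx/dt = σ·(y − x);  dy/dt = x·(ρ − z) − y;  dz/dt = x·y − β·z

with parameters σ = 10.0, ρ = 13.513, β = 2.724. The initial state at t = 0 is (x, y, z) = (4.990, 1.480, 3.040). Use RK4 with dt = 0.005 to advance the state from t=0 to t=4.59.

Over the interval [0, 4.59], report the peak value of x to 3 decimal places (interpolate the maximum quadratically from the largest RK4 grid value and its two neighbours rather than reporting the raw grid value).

max x = 10.094

t=0.000: state=(4.990, 1.480, 3.040)
step 1 (dt=0.005): k1=(-35.100, 50.780, -0.896), k2=(-32.953, 49.745, -0.397), k3=(-33.033, 49.798, -0.405), k4=(-30.958, 48.811, 0.067); state += dt/6·(k1+2k2+2k3+k4)
t=0.005: state=(4.825, 1.729, 3.038)
t=0.010: state=(4.680, 1.968, 3.041)
t=0.015: state=(4.553, 2.200, 3.047)
continuing one RK4 step at a time; state shown every 40 steps (Δt=0.2):
t=0.200: state=(6.469, 9.321, 6.341)
t=0.400: state=(9.806, 8.242, 18.407)
t=0.600: state=(3.727, 1.381, 14.747)
t=0.800: state=(1.800, 1.798, 9.050)
t=1.000: state=(2.875, 3.957, 6.234)
t=1.200: state=(6.366, 8.662, 8.315)
t=1.400: state=(8.805, 7.815, 16.730)
t=1.600: state=(4.539, 2.673, 14.495)
t=1.800: state=(2.974, 3.084, 9.778)
t=2.000: state=(4.421, 5.714, 8.113)
t=2.200: state=(7.492, 8.759, 11.992)
t=2.400: state=(7.078, 5.510, 15.898)
t=2.600: state=(4.235, 3.453, 12.600)
t=2.800: state=(4.127, 4.695, 9.722)
t=3.000: state=(6.078, 7.270, 10.477)
t=3.200: state=(7.391, 7.128, 14.375)
t=3.400: state=(5.541, 4.483, 13.978)
t=3.600: state=(4.464, 4.491, 11.252)
t=3.800: state=(5.405, 6.205, 10.550)
t=4.000: state=(6.850, 7.206, 12.875)
t=4.200: state=(6.272, 5.512, 14.111)
t=4.400: state=(5.004, 4.695, 12.340)
t=4.590: state=(5.149, 5.562, 11.096)
largest grid value and its neighbours: x(0.360)=10.09125, x(0.365)=10.09364, x(0.370)=10.08516
parabola through these three points peaks at t≈0.364 with x≈10.09406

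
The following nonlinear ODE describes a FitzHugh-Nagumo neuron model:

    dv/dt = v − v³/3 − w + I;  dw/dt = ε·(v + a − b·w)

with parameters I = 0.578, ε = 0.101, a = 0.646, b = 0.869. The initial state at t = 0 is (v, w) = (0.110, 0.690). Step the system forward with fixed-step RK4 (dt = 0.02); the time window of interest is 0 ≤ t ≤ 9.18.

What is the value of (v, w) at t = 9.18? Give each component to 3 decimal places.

t=0.000: state=(0.110, 0.690)
step 1 (dt=0.02): k1=(-0.002, 0.016), k2=(-0.003, 0.016), k3=(-0.003, 0.016), k4=(-0.003, 0.016); state += dt/6·(k1+2k2+2k3+k4)
t=0.020: state=(0.110, 0.690)
t=0.040: state=(0.110, 0.691)
t=0.060: state=(0.110, 0.691)
continuing one RK4 step at a time; state shown every 25 steps (Δt=0.5):
t=0.500: state=(0.106, 0.698)
t=1.000: state=(0.095, 0.705)
t=1.500: state=(0.073, 0.710)
t=2.000: state=(0.032, 0.715)
t=2.500: state=(-0.036, 0.716)
t=3.000: state=(-0.148, 0.713)
t=3.500: state=(-0.326, 0.703)
t=4.000: state=(-0.593, 0.682)
t=4.500: state=(-0.940, 0.647)
t=5.000: state=(-1.283, 0.596)
t=5.500: state=(-1.511, 0.532)
t=6.000: state=(-1.611, 0.464)
t=6.500: state=(-1.633, 0.396)
t=7.000: state=(-1.620, 0.330)
t=7.500: state=(-1.592, 0.268)
t=8.000: state=(-1.559, 0.211)
t=8.500: state=(-1.522, 0.158)
t=9.000: state=(-1.485, 0.109)
t=9.180: state=(-1.471, 0.092)

(v, w) = (-1.471, 0.092)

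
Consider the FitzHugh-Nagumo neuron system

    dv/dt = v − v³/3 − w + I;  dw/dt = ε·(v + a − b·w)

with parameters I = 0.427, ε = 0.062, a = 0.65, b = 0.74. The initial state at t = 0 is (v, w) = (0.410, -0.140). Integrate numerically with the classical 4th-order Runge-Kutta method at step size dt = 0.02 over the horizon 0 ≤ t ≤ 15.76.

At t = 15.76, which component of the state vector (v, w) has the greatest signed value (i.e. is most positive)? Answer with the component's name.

t=0.000: state=(0.410, -0.140)
step 1 (dt=0.02): k1=(0.954, 0.072), k2=(0.961, 0.073), k3=(0.961, 0.073), k4=(0.968, 0.073); state += dt/6·(k1+2k2+2k3+k4)
t=0.020: state=(0.429, -0.139)
t=0.040: state=(0.449, -0.137)
t=0.060: state=(0.469, -0.136)
continuing one RK4 step at a time; state shown every 50 steps (Δt=1):
t=1.000: state=(1.495, -0.036)
t=2.000: state=(1.852, 0.111)
t=3.000: state=(1.833, 0.257)
t=4.000: state=(1.777, 0.394)
t=5.000: state=(1.715, 0.522)
t=6.000: state=(1.652, 0.640)
t=7.000: state=(1.587, 0.749)
t=8.000: state=(1.518, 0.849)
t=9.000: state=(1.446, 0.940)
t=10.000: state=(1.368, 1.022)
t=11.000: state=(1.283, 1.096)
t=12.000: state=(1.186, 1.161)
t=13.000: state=(1.071, 1.217)
t=14.000: state=(0.922, 1.263)
t=15.000: state=(0.702, 1.295)
t=15.760: state=(0.423, 1.307)
compare at T: v=0.423, w=1.307

largest component: w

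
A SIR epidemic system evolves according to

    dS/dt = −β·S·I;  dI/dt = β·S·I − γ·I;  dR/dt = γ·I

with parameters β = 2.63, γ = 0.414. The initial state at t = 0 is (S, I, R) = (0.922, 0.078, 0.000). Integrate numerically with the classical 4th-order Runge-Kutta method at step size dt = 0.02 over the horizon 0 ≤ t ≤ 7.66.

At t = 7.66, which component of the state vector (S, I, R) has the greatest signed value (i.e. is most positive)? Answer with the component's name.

t=0.000: state=(0.922, 0.078, 0.000)
step 1 (dt=0.02): k1=(-0.189, 0.157, 0.032), k2=(-0.193, 0.160, 0.033), k3=(-0.193, 0.160, 0.033), k4=(-0.196, 0.162, 0.034); state += dt/6·(k1+2k2+2k3+k4)
t=0.020: state=(0.918, 0.081, 0.001)
t=0.040: state=(0.914, 0.084, 0.001)
t=0.060: state=(0.910, 0.088, 0.002)
continuing one RK4 step at a time; state shown every 25 steps (Δt=0.5):
t=0.500: state=(0.777, 0.196, 0.027)
t=1.000: state=(0.534, 0.380, 0.086)
t=1.500: state=(0.291, 0.528, 0.182)
t=2.000: state=(0.140, 0.563, 0.296)
t=2.500: state=(0.068, 0.522, 0.410)
t=3.000: state=(0.036, 0.453, 0.511)
t=3.500: state=(0.021, 0.382, 0.597)
t=4.000: state=(0.013, 0.317, 0.669)
t=4.500: state=(0.009, 0.262, 0.729)
t=5.000: state=(0.007, 0.215, 0.778)
t=5.500: state=(0.005, 0.176, 0.819)
t=6.000: state=(0.004, 0.144, 0.852)
t=6.500: state=(0.003, 0.118, 0.879)
t=7.000: state=(0.003, 0.096, 0.901)
t=7.500: state=(0.003, 0.078, 0.919)
t=7.660: state=(0.003, 0.073, 0.924)
compare at T: S=0.003, I=0.073, R=0.924

largest component: R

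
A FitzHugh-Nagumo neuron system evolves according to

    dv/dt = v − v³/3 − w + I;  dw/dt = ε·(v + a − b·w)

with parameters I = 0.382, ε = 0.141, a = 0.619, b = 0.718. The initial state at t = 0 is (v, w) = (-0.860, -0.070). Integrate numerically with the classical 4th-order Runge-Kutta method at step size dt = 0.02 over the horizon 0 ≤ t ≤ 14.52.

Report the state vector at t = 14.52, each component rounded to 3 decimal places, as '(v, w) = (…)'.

t=0.000: state=(-0.860, -0.070)
step 1 (dt=0.02): k1=(-0.196, -0.027), k2=(-0.196, -0.027), k3=(-0.196, -0.027), k4=(-0.196, -0.027); state += dt/6·(k1+2k2+2k3+k4)
t=0.020: state=(-0.864, -0.071)
t=0.040: state=(-0.868, -0.071)
t=0.060: state=(-0.872, -0.072)
continuing one RK4 step at a time; state shown every 25 steps (Δt=0.5):
t=0.500: state=(-0.959, -0.087)
t=1.000: state=(-1.052, -0.109)
t=1.500: state=(-1.129, -0.136)
t=2.000: state=(-1.182, -0.166)
t=2.500: state=(-1.212, -0.198)
t=3.000: state=(-1.222, -0.230)
t=3.500: state=(-1.216, -0.260)
t=4.000: state=(-1.198, -0.287)
t=4.500: state=(-1.172, -0.312)
t=5.000: state=(-1.140, -0.334)
t=5.500: state=(-1.103, -0.352)
t=6.000: state=(-1.062, -0.366)
t=6.500: state=(-1.018, -0.377)
t=7.000: state=(-0.969, -0.384)
t=7.500: state=(-0.917, -0.388)
t=8.000: state=(-0.859, -0.387)
t=8.500: state=(-0.795, -0.382)
t=9.000: state=(-0.722, -0.373)
t=9.500: state=(-0.635, -0.359)
t=10.000: state=(-0.527, -0.339)
t=10.500: state=(-0.387, -0.311)
t=11.000: state=(-0.193, -0.273)
t=11.500: state=(0.092, -0.221)
t=12.000: state=(0.516, -0.148)
t=12.500: state=(1.058, -0.044)
t=13.000: state=(1.510, 0.091)
t=13.500: state=(1.709, 0.241)
t=14.000: state=(1.741, 0.391)
t=14.500: state=(1.706, 0.533)
t=14.520: state=(1.704, 0.538)

(v, w) = (1.704, 0.538)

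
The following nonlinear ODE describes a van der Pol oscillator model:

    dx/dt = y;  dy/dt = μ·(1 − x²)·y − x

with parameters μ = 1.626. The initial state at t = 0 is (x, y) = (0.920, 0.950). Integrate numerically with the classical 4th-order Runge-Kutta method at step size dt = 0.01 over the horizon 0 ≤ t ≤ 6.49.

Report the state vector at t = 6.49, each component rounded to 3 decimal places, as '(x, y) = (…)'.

t=0.000: state=(0.920, 0.950)
step 1 (dt=0.01): k1=(0.950, -0.683), k2=(0.947, -0.702), k3=(0.946, -0.702), k4=(0.943, -0.721); state += dt/6·(k1+2k2+2k3+k4)
t=0.010: state=(0.929, 0.943)
t=0.020: state=(0.939, 0.936)
t=0.030: state=(0.948, 0.928)
continuing one RK4 step at a time; state shown every 25 steps (Δt=0.25):
t=0.250: state=(1.127, 0.675)
t=0.500: state=(1.249, 0.295)
t=0.750: state=(1.278, -0.051)
t=1.000: state=(1.230, -0.321)
t=1.250: state=(1.121, -0.548)
t=1.500: state=(0.955, -0.788)
t=1.750: state=(0.720, -1.111)
t=2.000: state=(0.383, -1.627)
t=2.250: state=(-0.120, -2.452)
t=2.500: state=(-0.840, -3.186)
t=2.750: state=(-1.568, -2.295)
t=3.000: state=(-1.924, -0.658)
t=3.250: state=(-1.979, 0.084)
t=3.500: state=(-1.923, 0.319)
t=3.750: state=(-1.831, 0.410)
t=4.000: state=(-1.721, 0.469)
t=4.250: state=(-1.596, 0.529)
t=4.500: state=(-1.455, 0.605)
t=4.750: state=(-1.291, 0.713)
t=5.000: state=(-1.094, 0.875)
t=5.250: state=(-0.845, 1.141)
t=5.500: state=(-0.507, 1.605)
t=5.750: state=(-0.014, 2.406)
t=6.000: state=(0.709, 3.307)
t=6.250: state=(1.506, 2.665)
t=6.490: state=(1.927, 0.902)

(x, y) = (1.927, 0.902)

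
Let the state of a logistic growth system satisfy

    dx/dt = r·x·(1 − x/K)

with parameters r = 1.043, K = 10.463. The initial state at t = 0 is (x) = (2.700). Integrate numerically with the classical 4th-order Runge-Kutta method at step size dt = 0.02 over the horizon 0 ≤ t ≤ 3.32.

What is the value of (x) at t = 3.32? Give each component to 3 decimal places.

(x) = (9.598)

t=0.000: state=(2.700)
step 1 (dt=0.02): k1=(2.089), k2=(2.100), k3=(2.100), k4=(2.110); state += dt/6·(k1+2k2+2k3+k4)
t=0.020: state=(2.742)
t=0.040: state=(2.784)
t=0.060: state=(2.827)
continuing one RK4 step at a time; state shown every 10 steps (Δt=0.2):
t=0.200: state=(3.138)
t=0.400: state=(3.615)
t=0.600: state=(4.123)
t=0.800: state=(4.654)
t=1.000: state=(5.197)
t=1.200: state=(5.741)
t=1.400: state=(6.274)
t=1.600: state=(6.786)
t=1.800: state=(7.267)
t=2.000: state=(7.710)
t=2.200: state=(8.112)
t=2.400: state=(8.470)
t=2.600: state=(8.785)
t=2.800: state=(9.059)
t=3.000: state=(9.294)
t=3.200: state=(9.493)
t=3.320: state=(9.598)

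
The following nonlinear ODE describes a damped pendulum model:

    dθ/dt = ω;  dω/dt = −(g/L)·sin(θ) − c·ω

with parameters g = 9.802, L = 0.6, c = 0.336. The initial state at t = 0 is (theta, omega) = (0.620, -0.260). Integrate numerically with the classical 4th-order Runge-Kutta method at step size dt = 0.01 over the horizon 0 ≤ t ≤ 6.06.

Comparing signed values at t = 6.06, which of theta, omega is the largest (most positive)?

largest component: omega

t=0.000: state=(0.620, -0.260)
step 1 (dt=0.01): k1=(-0.260, -9.405), k2=(-0.307, -9.372), k3=(-0.307, -9.369), k4=(-0.354, -9.332); state += dt/6·(k1+2k2+2k3+k4)
t=0.010: state=(0.617, -0.354)
t=0.020: state=(0.613, -0.447)
t=0.030: state=(0.608, -0.539)
continuing one RK4 step at a time; state shown every 20 steps (Δt=0.2):
t=0.200: state=(0.397, -1.848)
t=0.400: state=(-0.042, -2.297)
t=0.600: state=(-0.427, -1.363)
t=0.800: state=(-0.540, 0.272)
t=1.000: state=(-0.336, 1.654)
t=1.200: state=(0.051, 2.003)
t=1.400: state=(0.383, 1.144)
t=1.600: state=(0.469, -0.307)
t=1.800: state=(0.278, -1.494)
t=2.000: state=(-0.064, -1.739)
t=2.200: state=(-0.346, -0.938)
t=2.400: state=(-0.407, 0.349)
t=2.600: state=(-0.226, 1.355)
t=2.800: state=(0.077, 1.504)
t=3.000: state=(0.314, 0.750)
t=3.200: state=(0.351, -0.388)
t=3.400: state=(0.179, -1.229)
t=3.600: state=(-0.088, -1.292)
t=3.800: state=(-0.285, -0.583)
t=4.000: state=(-0.301, 0.419)
t=4.200: state=(-0.138, 1.113)
t=4.400: state=(0.096, 1.103)
t=4.600: state=(0.258, 0.438)
t=4.800: state=(0.257, -0.440)
t=5.000: state=(0.103, -1.004)
t=5.200: state=(-0.102, -0.934)
t=5.400: state=(-0.233, -0.313)
t=5.600: state=(-0.217, 0.451)
t=5.800: state=(-0.074, 0.900)
t=6.000: state=(0.104, 0.784)
t=6.060: state=(0.148, 0.646)
compare at T: theta=0.148, omega=0.646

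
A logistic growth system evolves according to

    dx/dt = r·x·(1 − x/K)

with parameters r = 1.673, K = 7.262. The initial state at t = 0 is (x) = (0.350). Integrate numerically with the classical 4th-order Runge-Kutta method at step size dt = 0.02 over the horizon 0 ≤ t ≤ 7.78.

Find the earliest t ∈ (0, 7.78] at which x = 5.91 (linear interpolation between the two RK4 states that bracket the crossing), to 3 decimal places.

t = 2.665

t=0.000: state=(0.350)
step 1 (dt=0.02): k1=(0.557), k2=(0.566), k3=(0.566), k4=(0.574); state += dt/6·(k1+2k2+2k3+k4)
t=0.020: state=(0.361)
t=0.040: state=(0.373)
t=0.060: state=(0.385)
continuing one RK4 step at a time; state shown every 25 steps (Δt=0.5):
t=0.500: state=(0.760)
t=1.000: state=(1.543)
t=1.500: state=(2.787)
t=2.000: state=(4.283)
t=2.500: state=(5.580)
t=2.660: state=(5.901)
next step: t=2.680: state=(5.938) — x has crossed 5.91
linear interpolation between t=2.660 (5.90122) and t=2.680 (5.93783) → t≈2.665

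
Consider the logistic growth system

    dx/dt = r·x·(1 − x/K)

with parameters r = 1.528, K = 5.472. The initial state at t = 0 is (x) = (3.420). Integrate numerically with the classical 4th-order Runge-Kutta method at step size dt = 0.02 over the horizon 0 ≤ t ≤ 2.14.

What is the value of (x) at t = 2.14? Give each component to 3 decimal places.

(x) = (5.350)

t=0.000: state=(3.420)
step 1 (dt=0.02): k1=(1.960), k2=(1.952), k3=(1.952), k4=(1.944); state += dt/6·(k1+2k2+2k3+k4)
t=0.020: state=(3.459)
t=0.040: state=(3.498)
t=0.060: state=(3.536)
continuing one RK4 step at a time; state shown every 5 steps (Δt=0.1):
t=0.100: state=(3.612)
t=0.200: state=(3.795)
t=0.300: state=(3.967)
t=0.400: state=(4.128)
t=0.500: state=(4.277)
t=0.600: state=(4.413)
t=0.700: state=(4.538)
t=0.800: state=(4.650)
t=0.900: state=(4.751)
t=1.000: state=(4.842)
t=1.100: state=(4.922)
t=1.200: state=(4.993)
t=1.300: state=(5.056)
t=1.400: state=(5.111)
t=1.500: state=(5.159)
t=1.600: state=(5.201)
t=1.700: state=(5.238)
t=1.800: state=(5.270)
t=1.900: state=(5.298)
t=2.000: state=(5.322)
t=2.100: state=(5.342)
t=2.140: state=(5.350)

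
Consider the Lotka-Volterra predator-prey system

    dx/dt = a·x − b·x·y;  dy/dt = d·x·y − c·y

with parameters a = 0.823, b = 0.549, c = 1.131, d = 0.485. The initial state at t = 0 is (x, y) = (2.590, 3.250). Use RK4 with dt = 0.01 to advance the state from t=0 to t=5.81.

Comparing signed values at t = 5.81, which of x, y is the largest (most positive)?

largest component: x

t=0.000: state=(2.590, 3.250)
step 1 (dt=0.01): k1=(-2.490, 0.407), k2=(-2.481, 0.387), k3=(-2.480, 0.387), k4=(-2.471, 0.368); state += dt/6·(k1+2k2+2k3+k4)
t=0.010: state=(2.565, 3.254)
t=0.020: state=(2.541, 3.257)
t=0.030: state=(2.516, 3.260)
continuing one RK4 step at a time; state shown every 20 steps (Δt=0.2):
t=0.200: state=(2.133, 3.257)
t=0.400: state=(1.769, 3.137)
t=0.600: state=(1.494, 2.928)
t=0.800: state=(1.295, 2.672)
t=1.000: state=(1.155, 2.399)
t=1.200: state=(1.062, 2.130)
t=1.400: state=(1.005, 1.878)
t=1.600: state=(0.977, 1.648)
t=1.800: state=(0.972, 1.445)
t=2.000: state=(0.987, 1.267)
t=2.200: state=(1.022, 1.114)
t=2.400: state=(1.074, 0.983)
t=2.600: state=(1.143, 0.873)
t=2.800: state=(1.231, 0.781)
t=3.000: state=(1.338, 0.705)
t=3.200: state=(1.465, 0.644)
t=3.400: state=(1.613, 0.597)
t=3.600: state=(1.785, 0.561)
t=3.800: state=(1.982, 0.537)
t=4.000: state=(2.204, 0.525)
t=4.200: state=(2.453, 0.524)
t=4.400: state=(2.729, 0.538)
t=4.600: state=(3.028, 0.567)
t=4.800: state=(3.347, 0.616)
t=5.000: state=(3.673, 0.690)
t=5.200: state=(3.992, 0.799)
t=5.400: state=(4.277, 0.952)
t=5.600: state=(4.493, 1.162)
t=5.800: state=(4.594, 1.442)
t=5.810: state=(4.595, 1.458)
compare at T: x=4.595, y=1.458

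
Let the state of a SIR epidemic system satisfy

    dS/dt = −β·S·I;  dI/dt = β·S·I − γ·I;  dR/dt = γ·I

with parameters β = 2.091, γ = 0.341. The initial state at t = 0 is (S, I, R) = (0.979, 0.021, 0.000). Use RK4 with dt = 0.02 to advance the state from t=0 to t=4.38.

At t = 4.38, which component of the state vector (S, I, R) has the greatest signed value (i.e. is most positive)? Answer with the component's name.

largest component: R

t=0.000: state=(0.979, 0.021, 0.000)
step 1 (dt=0.02): k1=(-0.043, 0.036, 0.007), k2=(-0.044, 0.036, 0.007), k3=(-0.044, 0.036, 0.007), k4=(-0.044, 0.037, 0.007); state += dt/6·(k1+2k2+2k3+k4)
t=0.020: state=(0.978, 0.022, 0.000)
t=0.040: state=(0.977, 0.022, 0.000)
t=0.060: state=(0.976, 0.023, 0.000)
continuing one RK4 step at a time; state shown every 10 steps (Δt=0.2):
t=0.200: state=(0.969, 0.029, 0.002)
t=0.400: state=(0.955, 0.041, 0.004)
t=0.600: state=(0.935, 0.057, 0.007)
t=0.800: state=(0.910, 0.078, 0.012)
t=1.000: state=(0.875, 0.107, 0.018)
t=1.200: state=(0.831, 0.142, 0.027)
t=1.400: state=(0.776, 0.186, 0.038)
t=1.600: state=(0.711, 0.237, 0.052)
t=1.800: state=(0.636, 0.294, 0.070)
t=2.000: state=(0.556, 0.352, 0.092)
t=2.200: state=(0.474, 0.408, 0.118)
t=2.400: state=(0.396, 0.457, 0.148)
t=2.600: state=(0.324, 0.496, 0.180)
t=2.800: state=(0.262, 0.523, 0.215)
t=3.000: state=(0.210, 0.539, 0.251)
t=3.200: state=(0.167, 0.545, 0.288)
t=3.400: state=(0.133, 0.541, 0.325)
t=3.600: state=(0.106, 0.532, 0.362)
t=3.800: state=(0.085, 0.517, 0.398)
t=4.000: state=(0.069, 0.498, 0.433)
t=4.200: state=(0.056, 0.478, 0.466)
t=4.380: state=(0.047, 0.458, 0.495)
compare at T: S=0.047, I=0.458, R=0.495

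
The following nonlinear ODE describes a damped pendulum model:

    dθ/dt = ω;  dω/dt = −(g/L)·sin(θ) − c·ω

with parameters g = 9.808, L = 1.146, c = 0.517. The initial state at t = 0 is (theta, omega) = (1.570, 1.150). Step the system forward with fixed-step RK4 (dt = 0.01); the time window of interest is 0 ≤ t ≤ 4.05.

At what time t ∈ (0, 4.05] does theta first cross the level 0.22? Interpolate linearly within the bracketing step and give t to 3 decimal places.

t=0.000: state=(1.570, 1.150)
step 1 (dt=0.01): k1=(1.150, -9.153), k2=(1.104, -9.129), k3=(1.104, -9.129), k4=(1.059, -9.105); state += dt/6·(k1+2k2+2k3+k4)
t=0.010: state=(1.581, 1.059)
t=0.020: state=(1.591, 0.968)
t=0.030: state=(1.600, 0.878)
continuing one RK4 step at a time; state shown every 20 steps (Δt=0.2):
t=0.200: state=(1.623, -0.586)
t=0.400: state=(1.347, -2.146)
t=0.600: state=(0.787, -3.353)
t=0.750: state=(0.250, -3.709)
next step: t=0.760: state=(0.213, -3.709) — theta has crossed 0.22
linear interpolation between t=0.750 (0.24986) and t=0.760 (0.21277) → t≈0.758

t = 0.758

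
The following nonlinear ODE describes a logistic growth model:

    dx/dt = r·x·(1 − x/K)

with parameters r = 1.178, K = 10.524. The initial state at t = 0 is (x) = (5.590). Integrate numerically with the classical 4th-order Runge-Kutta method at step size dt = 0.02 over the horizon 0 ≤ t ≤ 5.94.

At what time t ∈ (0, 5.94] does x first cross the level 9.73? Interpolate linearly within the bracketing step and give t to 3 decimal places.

t=0.000: state=(5.590)
step 1 (dt=0.02): k1=(3.087), k2=(3.085), k3=(3.085), k4=(3.082); state += dt/6·(k1+2k2+2k3+k4)
t=0.020: state=(5.652)
t=0.040: state=(5.713)
t=0.060: state=(5.775)
continuing one RK4 step at a time; state shown every 10 steps (Δt=0.2):
t=0.200: state=(6.200)
t=0.400: state=(6.785)
t=0.600: state=(7.332)
t=0.800: state=(7.831)
t=1.000: state=(8.275)
t=1.200: state=(8.664)
t=1.400: state=(8.998)
t=1.600: state=(9.280)
t=1.800: state=(9.516)
t=2.000: state=(9.711)
t=2.020: state=(9.729)
next step: t=2.040: state=(9.746) — x has crossed 9.73
linear interpolation between t=2.020 (9.72890) and t=2.040 (9.74605) → t≈2.021

t = 2.021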